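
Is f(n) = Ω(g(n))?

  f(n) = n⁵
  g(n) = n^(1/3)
True

f(n) = n⁵ is O(n⁵), and g(n) = n^(1/3) is O(n^(1/3)).
Since O(n⁵) grows at least as fast as O(n^(1/3)), f(n) = Ω(g(n)) is true.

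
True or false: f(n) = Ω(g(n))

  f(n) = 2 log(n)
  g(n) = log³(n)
False

f(n) = 2 log(n) is O(log n), and g(n) = log³(n) is O(log³ n).
Since O(log n) grows slower than O(log³ n), f(n) = Ω(g(n)) is false.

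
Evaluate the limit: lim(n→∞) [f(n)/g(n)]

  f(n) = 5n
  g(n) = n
5

Since 5n and n have the same growth rate (O(n)),
the ratio converges to a constant: 5.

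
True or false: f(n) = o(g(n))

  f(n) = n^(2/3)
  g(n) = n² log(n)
True

f(n) = n^(2/3) is O(n^(2/3)), and g(n) = n² log(n) is O(n² log n).
Since O(n^(2/3)) grows strictly slower than O(n² log n), f(n) = o(g(n)) is true.
This means lim(n→∞) f(n)/g(n) = 0.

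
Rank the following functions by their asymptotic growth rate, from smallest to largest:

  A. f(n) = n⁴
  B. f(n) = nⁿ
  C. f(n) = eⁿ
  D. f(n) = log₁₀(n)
D < A < C < B

Comparing growth rates:
D = log₁₀(n) is O(log n)
A = n⁴ is O(n⁴)
C = eⁿ is O(eⁿ)
B = nⁿ is O(nⁿ)

Therefore, the order from slowest to fastest is: D < A < C < B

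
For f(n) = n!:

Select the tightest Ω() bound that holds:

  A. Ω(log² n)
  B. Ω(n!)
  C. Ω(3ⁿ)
B

f(n) = n! is Ω(n!).
All listed options are valid Big-Ω bounds (lower bounds),
but Ω(n!) is the tightest (largest valid bound).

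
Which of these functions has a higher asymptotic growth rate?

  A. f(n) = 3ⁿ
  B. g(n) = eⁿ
A

f(n) = 3ⁿ is O(3ⁿ), while g(n) = eⁿ is O(eⁿ).
Since O(3ⁿ) grows faster than O(eⁿ), f(n) dominates.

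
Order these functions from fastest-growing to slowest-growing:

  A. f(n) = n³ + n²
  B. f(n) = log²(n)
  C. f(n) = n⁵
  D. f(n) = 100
C > A > B > D

Comparing growth rates:
C = n⁵ is O(n⁵)
A = n³ + n² is O(n³)
B = log²(n) is O(log² n)
D = 100 is O(1)

Therefore, the order from fastest to slowest is: C > A > B > D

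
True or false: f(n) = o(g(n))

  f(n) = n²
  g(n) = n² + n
False

f(n) = n² is O(n²), and g(n) = n² + n is O(n²).
Since they have the same growth rate, f(n) = o(g(n)) is false.
(f = o(g) requires f to grow strictly slower, not equal.)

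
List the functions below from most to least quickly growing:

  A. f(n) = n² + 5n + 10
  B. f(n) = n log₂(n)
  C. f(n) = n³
C > A > B

Comparing growth rates:
C = n³ is O(n³)
A = n² + 5n + 10 is O(n²)
B = n log₂(n) is O(n log n)

Therefore, the order from fastest to slowest is: C > A > B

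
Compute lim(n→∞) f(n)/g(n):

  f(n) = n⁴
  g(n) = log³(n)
∞

Since n⁴ (O(n⁴)) grows faster than log³(n) (O(log³ n)),
the ratio f(n)/g(n) → ∞ as n → ∞.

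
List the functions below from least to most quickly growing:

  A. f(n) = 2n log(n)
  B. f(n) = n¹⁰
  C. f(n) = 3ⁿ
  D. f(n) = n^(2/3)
D < A < B < C

Comparing growth rates:
D = n^(2/3) is O(n^(2/3))
A = 2n log(n) is O(n log n)
B = n¹⁰ is O(n¹⁰)
C = 3ⁿ is O(3ⁿ)

Therefore, the order from slowest to fastest is: D < A < B < C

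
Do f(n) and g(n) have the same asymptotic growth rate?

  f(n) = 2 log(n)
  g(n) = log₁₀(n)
True

f(n) = 2 log(n) and g(n) = log₁₀(n) are both O(log n).
Since they have the same asymptotic growth rate, f(n) = Θ(g(n)) is true.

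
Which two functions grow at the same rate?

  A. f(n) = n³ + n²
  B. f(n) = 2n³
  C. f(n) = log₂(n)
A and B

Examining each function:
  A. n³ + n² is O(n³)
  B. 2n³ is O(n³)
  C. log₂(n) is O(log n)

Functions A and B both have the same complexity class.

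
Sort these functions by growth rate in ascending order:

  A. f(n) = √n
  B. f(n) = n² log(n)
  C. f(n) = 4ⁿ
A < B < C

Comparing growth rates:
A = √n is O(√n)
B = n² log(n) is O(n² log n)
C = 4ⁿ is O(4ⁿ)

Therefore, the order from slowest to fastest is: A < B < C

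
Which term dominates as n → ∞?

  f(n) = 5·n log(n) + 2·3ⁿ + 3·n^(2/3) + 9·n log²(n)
2·3ⁿ

Looking at each term:
  - 5·n log(n) is O(n log n)
  - 2·3ⁿ is O(3ⁿ)
  - 3·n^(2/3) is O(n^(2/3))
  - 9·n log²(n) is O(n log² n)

The term 2·3ⁿ (O(3ⁿ)) grows fastest and dominates all others.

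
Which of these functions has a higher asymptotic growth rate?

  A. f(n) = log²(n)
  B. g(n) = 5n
B

f(n) = log²(n) is O(log² n), while g(n) = 5n is O(n).
Since O(n) grows faster than O(log² n), g(n) dominates.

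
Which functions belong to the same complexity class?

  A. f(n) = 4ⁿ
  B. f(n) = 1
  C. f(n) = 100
B and C

Examining each function:
  A. 4ⁿ is O(4ⁿ)
  B. 1 is O(1)
  C. 100 is O(1)

Functions B and C both have the same complexity class.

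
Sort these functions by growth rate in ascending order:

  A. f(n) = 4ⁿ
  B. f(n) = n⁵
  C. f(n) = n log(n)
C < B < A

Comparing growth rates:
C = n log(n) is O(n log n)
B = n⁵ is O(n⁵)
A = 4ⁿ is O(4ⁿ)

Therefore, the order from slowest to fastest is: C < B < A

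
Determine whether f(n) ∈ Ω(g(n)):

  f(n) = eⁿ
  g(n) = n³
True

f(n) = eⁿ is O(eⁿ), and g(n) = n³ is O(n³).
Since O(eⁿ) grows at least as fast as O(n³), f(n) = Ω(g(n)) is true.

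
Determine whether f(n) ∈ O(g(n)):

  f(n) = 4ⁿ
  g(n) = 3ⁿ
False

f(n) = 4ⁿ is O(4ⁿ), and g(n) = 3ⁿ is O(3ⁿ).
Since O(4ⁿ) grows faster than O(3ⁿ), f(n) = O(g(n)) is false.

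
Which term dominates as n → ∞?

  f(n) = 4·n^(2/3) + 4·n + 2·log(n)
4·n

Looking at each term:
  - 4·n^(2/3) is O(n^(2/3))
  - 4·n is O(n)
  - 2·log(n) is O(log n)

The term 4·n (O(n)) grows fastest and dominates all others.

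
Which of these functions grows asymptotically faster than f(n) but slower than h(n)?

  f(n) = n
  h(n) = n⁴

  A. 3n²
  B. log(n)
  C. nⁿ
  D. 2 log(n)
A

We need g(n) with n = o(g(n)) and g(n) = o(n⁴), i.e. O(n) ≺ g ≺ O(n⁴).
Check each option:
  A. 3n² — O(n²) is strictly between O(n) and O(n⁴) ✓
  B. log(n) — O(log n) does not grow strictly faster than f(n)
  C. nⁿ — O(nⁿ) does not grow strictly slower than h(n)
  D. 2 log(n) — O(log n) does not grow strictly faster than f(n)

Only option A (3n²) lies strictly between.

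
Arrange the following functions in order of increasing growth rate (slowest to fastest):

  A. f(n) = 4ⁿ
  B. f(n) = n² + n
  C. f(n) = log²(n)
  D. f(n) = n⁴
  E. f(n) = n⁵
C < B < D < E < A

Comparing growth rates:
C = log²(n) is O(log² n)
B = n² + n is O(n²)
D = n⁴ is O(n⁴)
E = n⁵ is O(n⁵)
A = 4ⁿ is O(4ⁿ)

Therefore, the order from slowest to fastest is: C < B < D < E < A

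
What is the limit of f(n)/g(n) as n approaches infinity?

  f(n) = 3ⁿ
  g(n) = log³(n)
∞

Since 3ⁿ (O(3ⁿ)) grows faster than log³(n) (O(log³ n)),
the ratio f(n)/g(n) → ∞ as n → ∞.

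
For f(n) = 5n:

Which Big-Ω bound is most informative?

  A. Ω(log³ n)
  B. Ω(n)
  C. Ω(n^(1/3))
B

f(n) = 5n is Ω(n).
All listed options are valid Big-Ω bounds (lower bounds),
but Ω(n) is the tightest (largest valid bound).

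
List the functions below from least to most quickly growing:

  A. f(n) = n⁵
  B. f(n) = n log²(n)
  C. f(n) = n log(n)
C < B < A

Comparing growth rates:
C = n log(n) is O(n log n)
B = n log²(n) is O(n log² n)
A = n⁵ is O(n⁵)

Therefore, the order from slowest to fastest is: C < B < A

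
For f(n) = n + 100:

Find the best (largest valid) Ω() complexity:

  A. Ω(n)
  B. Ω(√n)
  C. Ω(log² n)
A

f(n) = n + 100 is Ω(n).
All listed options are valid Big-Ω bounds (lower bounds),
but Ω(n) is the tightest (largest valid bound).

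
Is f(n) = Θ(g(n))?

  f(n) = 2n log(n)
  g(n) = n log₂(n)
True

f(n) = 2n log(n) and g(n) = n log₂(n) are both O(n log n).
Since they have the same asymptotic growth rate, f(n) = Θ(g(n)) is true.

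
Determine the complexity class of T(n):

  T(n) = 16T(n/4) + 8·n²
Θ(n² log n)

Master Theorem: a = 16, b = 4, f(n) = 8·n².
Compute the critical exponent d = log₄(16) = 2.
Compare f(n) = Θ(n²) against n^d:
  k = 2 = d, so f(n) = Θ(n^d) — Case 2.
  Work is balanced across levels: T(n) = Θ(n^d log n) = Θ(n² log n).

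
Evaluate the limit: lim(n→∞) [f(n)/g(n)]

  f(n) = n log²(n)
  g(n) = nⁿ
0

Since n log²(n) (O(n log² n)) grows slower than nⁿ (O(nⁿ)),
the ratio f(n)/g(n) → 0 as n → ∞.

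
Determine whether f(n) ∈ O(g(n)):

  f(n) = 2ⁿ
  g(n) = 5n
False

f(n) = 2ⁿ is O(2ⁿ), and g(n) = 5n is O(n).
Since O(2ⁿ) grows faster than O(n), f(n) = O(g(n)) is false.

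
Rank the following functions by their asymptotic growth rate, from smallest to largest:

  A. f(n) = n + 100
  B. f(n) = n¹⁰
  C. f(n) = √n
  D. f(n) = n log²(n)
C < A < D < B

Comparing growth rates:
C = √n is O(√n)
A = n + 100 is O(n)
D = n log²(n) is O(n log² n)
B = n¹⁰ is O(n¹⁰)

Therefore, the order from slowest to fastest is: C < A < D < B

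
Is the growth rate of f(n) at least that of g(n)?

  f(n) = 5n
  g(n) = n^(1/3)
True

f(n) = 5n is O(n), and g(n) = n^(1/3) is O(n^(1/3)).
Since O(n) grows at least as fast as O(n^(1/3)), f(n) = Ω(g(n)) is true.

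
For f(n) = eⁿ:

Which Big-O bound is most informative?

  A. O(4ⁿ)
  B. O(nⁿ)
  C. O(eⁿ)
C

f(n) = eⁿ is O(eⁿ).
All listed options are valid Big-O bounds (upper bounds),
but O(eⁿ) is the tightest (smallest valid bound).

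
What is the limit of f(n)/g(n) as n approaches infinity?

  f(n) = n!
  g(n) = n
∞

Since n! (O(n!)) grows faster than n (O(n)),
the ratio f(n)/g(n) → ∞ as n → ∞.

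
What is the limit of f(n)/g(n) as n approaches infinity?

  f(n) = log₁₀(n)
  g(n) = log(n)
1/log(10)

Since log₁₀(n) and log(n) have the same growth rate (O(log n)),
the ratio converges to a constant: 1/log(10).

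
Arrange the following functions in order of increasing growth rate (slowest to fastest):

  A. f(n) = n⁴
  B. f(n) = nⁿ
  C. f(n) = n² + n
C < A < B

Comparing growth rates:
C = n² + n is O(n²)
A = n⁴ is O(n⁴)
B = nⁿ is O(nⁿ)

Therefore, the order from slowest to fastest is: C < A < B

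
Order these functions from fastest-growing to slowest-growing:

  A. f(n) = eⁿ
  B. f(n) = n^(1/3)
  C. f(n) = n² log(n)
A > C > B

Comparing growth rates:
A = eⁿ is O(eⁿ)
C = n² log(n) is O(n² log n)
B = n^(1/3) is O(n^(1/3))

Therefore, the order from fastest to slowest is: A > C > B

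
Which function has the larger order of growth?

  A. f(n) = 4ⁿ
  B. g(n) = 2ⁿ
A

f(n) = 4ⁿ is O(4ⁿ), while g(n) = 2ⁿ is O(2ⁿ).
Since O(4ⁿ) grows faster than O(2ⁿ), f(n) dominates.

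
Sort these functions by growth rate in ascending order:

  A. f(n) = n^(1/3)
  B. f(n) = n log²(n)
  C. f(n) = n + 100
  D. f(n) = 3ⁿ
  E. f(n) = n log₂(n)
A < C < E < B < D

Comparing growth rates:
A = n^(1/3) is O(n^(1/3))
C = n + 100 is O(n)
E = n log₂(n) is O(n log n)
B = n log²(n) is O(n log² n)
D = 3ⁿ is O(3ⁿ)

Therefore, the order from slowest to fastest is: A < C < E < B < D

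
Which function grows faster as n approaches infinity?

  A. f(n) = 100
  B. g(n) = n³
B

f(n) = 100 is O(1), while g(n) = n³ is O(n³).
Since O(n³) grows faster than O(1), g(n) dominates.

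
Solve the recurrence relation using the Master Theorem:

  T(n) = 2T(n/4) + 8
Θ(n^log₄(2))

Master Theorem: a = 2, b = 4, f(n) = 8.
Compute the critical exponent d = log₄(2) = 0.500.
Compare f(n) = Θ(1) against n^d:
  k = 0 < d = 0.500, so f(n) = O(n^(d-ε)) — Case 1.
  The recursion cost dominates: T(n) = Θ(n^d) = Θ(n^log₄(2)).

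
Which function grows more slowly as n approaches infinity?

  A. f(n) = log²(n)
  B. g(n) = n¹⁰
A

f(n) = log²(n) is O(log² n), while g(n) = n¹⁰ is O(n¹⁰).
Since O(log² n) grows slower than O(n¹⁰), f(n) is dominated.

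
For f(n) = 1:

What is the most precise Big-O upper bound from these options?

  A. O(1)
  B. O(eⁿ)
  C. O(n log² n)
A

f(n) = 1 is O(1).
All listed options are valid Big-O bounds (upper bounds),
but O(1) is the tightest (smallest valid bound).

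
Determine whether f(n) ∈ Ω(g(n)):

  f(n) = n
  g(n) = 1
True

f(n) = n is O(n), and g(n) = 1 is O(1).
Since O(n) grows at least as fast as O(1), f(n) = Ω(g(n)) is true.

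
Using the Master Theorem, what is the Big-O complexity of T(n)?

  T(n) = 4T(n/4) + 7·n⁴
Θ(n⁴)

Master Theorem: a = 4, b = 4, f(n) = 7·n⁴.
Compute the critical exponent d = log₄(4) = 1.
Compare f(n) = Θ(n⁴) against n^d:
  k = 4 > d = 1, so f(n) = Ω(n^(d+ε)) — Case 3.
  Regularity: a·(n/b)^4/n^4 = a/b^4 = 4/256 < 1 ✓.
  The top-level work dominates: T(n) = Θ(f(n)) = Θ(n⁴).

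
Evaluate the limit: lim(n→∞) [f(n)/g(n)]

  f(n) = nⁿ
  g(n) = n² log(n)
∞

Since nⁿ (O(nⁿ)) grows faster than n² log(n) (O(n² log n)),
the ratio f(n)/g(n) → ∞ as n → ∞.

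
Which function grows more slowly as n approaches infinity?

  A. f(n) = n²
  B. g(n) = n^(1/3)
B

f(n) = n² is O(n²), while g(n) = n^(1/3) is O(n^(1/3)).
Since O(n^(1/3)) grows slower than O(n²), g(n) is dominated.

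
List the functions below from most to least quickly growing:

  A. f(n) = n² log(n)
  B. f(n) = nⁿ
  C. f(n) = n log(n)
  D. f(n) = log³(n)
B > A > C > D

Comparing growth rates:
B = nⁿ is O(nⁿ)
A = n² log(n) is O(n² log n)
C = n log(n) is O(n log n)
D = log³(n) is O(log³ n)

Therefore, the order from fastest to slowest is: B > A > C > D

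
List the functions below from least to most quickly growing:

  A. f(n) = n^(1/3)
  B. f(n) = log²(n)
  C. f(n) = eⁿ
B < A < C

Comparing growth rates:
B = log²(n) is O(log² n)
A = n^(1/3) is O(n^(1/3))
C = eⁿ is O(eⁿ)

Therefore, the order from slowest to fastest is: B < A < C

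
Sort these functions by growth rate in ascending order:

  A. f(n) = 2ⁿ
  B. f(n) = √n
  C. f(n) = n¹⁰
B < C < A

Comparing growth rates:
B = √n is O(√n)
C = n¹⁰ is O(n¹⁰)
A = 2ⁿ is O(2ⁿ)

Therefore, the order from slowest to fastest is: B < C < A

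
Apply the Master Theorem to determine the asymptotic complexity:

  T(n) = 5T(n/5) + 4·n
Θ(n log n)

Master Theorem: a = 5, b = 5, f(n) = 4·n.
Compute the critical exponent d = log₅(5) = 1.
Compare f(n) = Θ(n) against n^d:
  k = 1 = d, so f(n) = Θ(n^d) — Case 2.
  Work is balanced across levels: T(n) = Θ(n^d log n) = Θ(n log n).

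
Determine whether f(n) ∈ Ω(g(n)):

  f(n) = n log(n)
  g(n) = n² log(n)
False

f(n) = n log(n) is O(n log n), and g(n) = n² log(n) is O(n² log n).
Since O(n log n) grows slower than O(n² log n), f(n) = Ω(g(n)) is false.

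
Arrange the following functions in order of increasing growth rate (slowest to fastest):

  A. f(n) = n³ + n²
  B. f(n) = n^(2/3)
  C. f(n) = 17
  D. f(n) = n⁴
C < B < A < D

Comparing growth rates:
C = 17 is O(1)
B = n^(2/3) is O(n^(2/3))
A = n³ + n² is O(n³)
D = n⁴ is O(n⁴)

Therefore, the order from slowest to fastest is: C < B < A < D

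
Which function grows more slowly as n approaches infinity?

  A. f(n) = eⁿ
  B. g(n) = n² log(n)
B

f(n) = eⁿ is O(eⁿ), while g(n) = n² log(n) is O(n² log n).
Since O(n² log n) grows slower than O(eⁿ), g(n) is dominated.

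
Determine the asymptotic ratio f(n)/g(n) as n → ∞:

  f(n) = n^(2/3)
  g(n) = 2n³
0

Since n^(2/3) (O(n^(2/3))) grows slower than 2n³ (O(n³)),
the ratio f(n)/g(n) → 0 as n → ∞.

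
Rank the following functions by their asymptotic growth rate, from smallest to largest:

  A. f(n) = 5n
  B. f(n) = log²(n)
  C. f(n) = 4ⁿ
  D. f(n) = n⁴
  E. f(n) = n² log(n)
B < A < E < D < C

Comparing growth rates:
B = log²(n) is O(log² n)
A = 5n is O(n)
E = n² log(n) is O(n² log n)
D = n⁴ is O(n⁴)
C = 4ⁿ is O(4ⁿ)

Therefore, the order from slowest to fastest is: B < A < E < D < C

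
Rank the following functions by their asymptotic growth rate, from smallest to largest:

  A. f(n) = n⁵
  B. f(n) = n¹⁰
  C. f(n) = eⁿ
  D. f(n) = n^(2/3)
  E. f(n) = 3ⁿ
D < A < B < C < E

Comparing growth rates:
D = n^(2/3) is O(n^(2/3))
A = n⁵ is O(n⁵)
B = n¹⁰ is O(n¹⁰)
C = eⁿ is O(eⁿ)
E = 3ⁿ is O(3ⁿ)

Therefore, the order from slowest to fastest is: D < A < B < C < E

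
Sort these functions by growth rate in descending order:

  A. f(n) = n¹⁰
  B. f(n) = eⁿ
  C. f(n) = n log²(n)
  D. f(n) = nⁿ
D > B > A > C

Comparing growth rates:
D = nⁿ is O(nⁿ)
B = eⁿ is O(eⁿ)
A = n¹⁰ is O(n¹⁰)
C = n log²(n) is O(n log² n)

Therefore, the order from fastest to slowest is: D > B > A > C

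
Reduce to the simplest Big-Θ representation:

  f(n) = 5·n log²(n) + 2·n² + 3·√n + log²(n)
Θ(n²)

Order the terms by growth rate: log²(n) ≺ 3·√n ≺ 5·n log²(n) ≺ 2·n².
The fastest-growing term 2·n² dominates as n → ∞; dropping its constant factor gives Θ(n²).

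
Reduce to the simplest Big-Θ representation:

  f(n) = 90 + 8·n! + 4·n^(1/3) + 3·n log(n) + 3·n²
Θ(n!)

Order the terms by growth rate: 90 ≺ 4·n^(1/3) ≺ 3·n log(n) ≺ 3·n² ≺ 8·n!.
The fastest-growing term 8·n! dominates as n → ∞; dropping its constant factor gives Θ(n!).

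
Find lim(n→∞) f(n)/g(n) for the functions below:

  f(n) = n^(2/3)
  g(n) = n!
0

Since n^(2/3) (O(n^(2/3))) grows slower than n! (O(n!)),
the ratio f(n)/g(n) → 0 as n → ∞.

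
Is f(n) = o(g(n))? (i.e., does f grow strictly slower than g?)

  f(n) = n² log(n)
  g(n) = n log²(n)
False

f(n) = n² log(n) is O(n² log n), and g(n) = n log²(n) is O(n log² n).
Since O(n² log n) grows faster than or equal to O(n log² n), f(n) = o(g(n)) is false.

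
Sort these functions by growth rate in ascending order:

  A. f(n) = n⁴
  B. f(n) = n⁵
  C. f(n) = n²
C < A < B

Comparing growth rates:
C = n² is O(n²)
A = n⁴ is O(n⁴)
B = n⁵ is O(n⁵)

Therefore, the order from slowest to fastest is: C < A < B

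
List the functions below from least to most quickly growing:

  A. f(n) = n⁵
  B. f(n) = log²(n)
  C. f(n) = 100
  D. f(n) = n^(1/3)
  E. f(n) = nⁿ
C < B < D < A < E

Comparing growth rates:
C = 100 is O(1)
B = log²(n) is O(log² n)
D = n^(1/3) is O(n^(1/3))
A = n⁵ is O(n⁵)
E = nⁿ is O(nⁿ)

Therefore, the order from slowest to fastest is: C < B < D < A < E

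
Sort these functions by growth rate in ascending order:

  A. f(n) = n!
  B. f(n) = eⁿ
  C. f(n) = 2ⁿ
C < B < A

Comparing growth rates:
C = 2ⁿ is O(2ⁿ)
B = eⁿ is O(eⁿ)
A = n! is O(n!)

Therefore, the order from slowest to fastest is: C < B < A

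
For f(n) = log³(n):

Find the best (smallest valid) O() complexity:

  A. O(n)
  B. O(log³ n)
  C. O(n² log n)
B

f(n) = log³(n) is O(log³ n).
All listed options are valid Big-O bounds (upper bounds),
but O(log³ n) is the tightest (smallest valid bound).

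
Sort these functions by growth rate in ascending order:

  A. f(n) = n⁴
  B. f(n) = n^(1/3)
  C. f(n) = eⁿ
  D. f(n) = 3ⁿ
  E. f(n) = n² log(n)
B < E < A < C < D

Comparing growth rates:
B = n^(1/3) is O(n^(1/3))
E = n² log(n) is O(n² log n)
A = n⁴ is O(n⁴)
C = eⁿ is O(eⁿ)
D = 3ⁿ is O(3ⁿ)

Therefore, the order from slowest to fastest is: B < E < A < C < D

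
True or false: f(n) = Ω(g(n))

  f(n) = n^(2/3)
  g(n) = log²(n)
True

f(n) = n^(2/3) is O(n^(2/3)), and g(n) = log²(n) is O(log² n).
Since O(n^(2/3)) grows at least as fast as O(log² n), f(n) = Ω(g(n)) is true.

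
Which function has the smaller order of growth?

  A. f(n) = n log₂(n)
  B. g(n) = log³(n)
B

f(n) = n log₂(n) is O(n log n), while g(n) = log³(n) is O(log³ n).
Since O(log³ n) grows slower than O(n log n), g(n) is dominated.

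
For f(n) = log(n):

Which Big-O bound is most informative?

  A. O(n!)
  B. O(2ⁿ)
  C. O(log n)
C

f(n) = log(n) is O(log n).
All listed options are valid Big-O bounds (upper bounds),
but O(log n) is the tightest (smallest valid bound).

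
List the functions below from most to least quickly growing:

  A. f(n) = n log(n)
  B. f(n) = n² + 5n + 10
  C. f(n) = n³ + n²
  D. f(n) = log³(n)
C > B > A > D

Comparing growth rates:
C = n³ + n² is O(n³)
B = n² + 5n + 10 is O(n²)
A = n log(n) is O(n log n)
D = log³(n) is O(log³ n)

Therefore, the order from fastest to slowest is: C > B > A > D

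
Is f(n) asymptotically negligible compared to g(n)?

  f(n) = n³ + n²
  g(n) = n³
False

f(n) = n³ + n² is O(n³), and g(n) = n³ is O(n³).
Since they have the same growth rate, f(n) = o(g(n)) is false.
(f = o(g) requires f to grow strictly slower, not equal.)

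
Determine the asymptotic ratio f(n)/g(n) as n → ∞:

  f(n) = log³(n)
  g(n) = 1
∞

Since log³(n) (O(log³ n)) grows faster than 1 (O(1)),
the ratio f(n)/g(n) → ∞ as n → ∞.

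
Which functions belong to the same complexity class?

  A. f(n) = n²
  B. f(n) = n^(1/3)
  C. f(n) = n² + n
A and C

Examining each function:
  A. n² is O(n²)
  B. n^(1/3) is O(n^(1/3))
  C. n² + n is O(n²)

Functions A and C both have the same complexity class.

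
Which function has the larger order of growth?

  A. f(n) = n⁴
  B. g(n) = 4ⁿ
B

f(n) = n⁴ is O(n⁴), while g(n) = 4ⁿ is O(4ⁿ).
Since O(4ⁿ) grows faster than O(n⁴), g(n) dominates.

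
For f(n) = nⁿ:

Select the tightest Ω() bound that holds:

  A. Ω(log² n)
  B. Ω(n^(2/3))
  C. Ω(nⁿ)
C

f(n) = nⁿ is Ω(nⁿ).
All listed options are valid Big-Ω bounds (lower bounds),
but Ω(nⁿ) is the tightest (largest valid bound).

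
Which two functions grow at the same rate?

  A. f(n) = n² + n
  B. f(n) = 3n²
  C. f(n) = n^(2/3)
A and B

Examining each function:
  A. n² + n is O(n²)
  B. 3n² is O(n²)
  C. n^(2/3) is O(n^(2/3))

Functions A and B both have the same complexity class.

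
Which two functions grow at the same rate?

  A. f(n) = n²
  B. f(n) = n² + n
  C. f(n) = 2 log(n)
A and B

Examining each function:
  A. n² is O(n²)
  B. n² + n is O(n²)
  C. 2 log(n) is O(log n)

Functions A and B both have the same complexity class.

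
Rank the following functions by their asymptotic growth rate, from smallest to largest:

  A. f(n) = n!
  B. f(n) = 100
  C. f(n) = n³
B < C < A

Comparing growth rates:
B = 100 is O(1)
C = n³ is O(n³)
A = n! is O(n!)

Therefore, the order from slowest to fastest is: B < C < A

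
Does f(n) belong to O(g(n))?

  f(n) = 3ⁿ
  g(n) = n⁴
False

f(n) = 3ⁿ is O(3ⁿ), and g(n) = n⁴ is O(n⁴).
Since O(3ⁿ) grows faster than O(n⁴), f(n) = O(g(n)) is false.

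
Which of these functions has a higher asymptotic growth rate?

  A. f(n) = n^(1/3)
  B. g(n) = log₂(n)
A

f(n) = n^(1/3) is O(n^(1/3)), while g(n) = log₂(n) is O(log n).
Since O(n^(1/3)) grows faster than O(log n), f(n) dominates.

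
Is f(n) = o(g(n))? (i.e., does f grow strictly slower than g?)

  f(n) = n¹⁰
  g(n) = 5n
False

f(n) = n¹⁰ is O(n¹⁰), and g(n) = 5n is O(n).
Since O(n¹⁰) grows faster than or equal to O(n), f(n) = o(g(n)) is false.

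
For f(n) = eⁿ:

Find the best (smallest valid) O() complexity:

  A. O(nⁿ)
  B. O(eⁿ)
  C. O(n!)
B

f(n) = eⁿ is O(eⁿ).
All listed options are valid Big-O bounds (upper bounds),
but O(eⁿ) is the tightest (smallest valid bound).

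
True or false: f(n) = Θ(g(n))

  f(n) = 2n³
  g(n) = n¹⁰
False

f(n) = 2n³ is O(n³), and g(n) = n¹⁰ is O(n¹⁰).
Since they have different growth rates, f(n) = Θ(g(n)) is false.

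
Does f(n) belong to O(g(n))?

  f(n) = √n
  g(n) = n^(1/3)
False

f(n) = √n is O(√n), and g(n) = n^(1/3) is O(n^(1/3)).
Since O(√n) grows faster than O(n^(1/3)), f(n) = O(g(n)) is false.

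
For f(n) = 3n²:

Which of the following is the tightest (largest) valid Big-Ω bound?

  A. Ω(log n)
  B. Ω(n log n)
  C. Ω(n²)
C

f(n) = 3n² is Ω(n²).
All listed options are valid Big-Ω bounds (lower bounds),
but Ω(n²) is the tightest (largest valid bound).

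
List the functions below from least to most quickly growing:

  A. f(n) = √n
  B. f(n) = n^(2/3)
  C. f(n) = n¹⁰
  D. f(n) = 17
D < A < B < C

Comparing growth rates:
D = 17 is O(1)
A = √n is O(√n)
B = n^(2/3) is O(n^(2/3))
C = n¹⁰ is O(n¹⁰)

Therefore, the order from slowest to fastest is: D < A < B < C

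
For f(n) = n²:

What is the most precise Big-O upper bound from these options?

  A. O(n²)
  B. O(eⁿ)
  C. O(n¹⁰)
A

f(n) = n² is O(n²).
All listed options are valid Big-O bounds (upper bounds),
but O(n²) is the tightest (smallest valid bound).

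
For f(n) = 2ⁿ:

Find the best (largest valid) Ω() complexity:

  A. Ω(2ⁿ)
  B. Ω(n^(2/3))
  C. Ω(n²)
A

f(n) = 2ⁿ is Ω(2ⁿ).
All listed options are valid Big-Ω bounds (lower bounds),
but Ω(2ⁿ) is the tightest (largest valid bound).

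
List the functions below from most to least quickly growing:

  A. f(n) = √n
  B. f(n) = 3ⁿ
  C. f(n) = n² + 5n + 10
B > C > A

Comparing growth rates:
B = 3ⁿ is O(3ⁿ)
C = n² + 5n + 10 is O(n²)
A = √n is O(√n)

Therefore, the order from fastest to slowest is: B > C > A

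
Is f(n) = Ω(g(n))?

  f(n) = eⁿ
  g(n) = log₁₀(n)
True

f(n) = eⁿ is O(eⁿ), and g(n) = log₁₀(n) is O(log n).
Since O(eⁿ) grows at least as fast as O(log n), f(n) = Ω(g(n)) is true.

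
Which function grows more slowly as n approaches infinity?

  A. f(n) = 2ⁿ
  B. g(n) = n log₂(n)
B

f(n) = 2ⁿ is O(2ⁿ), while g(n) = n log₂(n) is O(n log n).
Since O(n log n) grows slower than O(2ⁿ), g(n) is dominated.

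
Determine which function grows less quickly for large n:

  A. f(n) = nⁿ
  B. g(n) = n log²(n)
B

f(n) = nⁿ is O(nⁿ), while g(n) = n log²(n) is O(n log² n).
Since O(n log² n) grows slower than O(nⁿ), g(n) is dominated.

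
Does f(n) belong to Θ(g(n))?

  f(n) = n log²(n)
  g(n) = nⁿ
False

f(n) = n log²(n) is O(n log² n), and g(n) = nⁿ is O(nⁿ).
Since they have different growth rates, f(n) = Θ(g(n)) is false.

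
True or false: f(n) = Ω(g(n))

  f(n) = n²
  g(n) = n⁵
False

f(n) = n² is O(n²), and g(n) = n⁵ is O(n⁵).
Since O(n²) grows slower than O(n⁵), f(n) = Ω(g(n)) is false.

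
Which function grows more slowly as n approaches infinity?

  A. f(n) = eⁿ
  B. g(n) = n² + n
B

f(n) = eⁿ is O(eⁿ), while g(n) = n² + n is O(n²).
Since O(n²) grows slower than O(eⁿ), g(n) is dominated.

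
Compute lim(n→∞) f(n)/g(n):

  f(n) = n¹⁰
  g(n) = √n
∞

Since n¹⁰ (O(n¹⁰)) grows faster than √n (O(√n)),
the ratio f(n)/g(n) → ∞ as n → ∞.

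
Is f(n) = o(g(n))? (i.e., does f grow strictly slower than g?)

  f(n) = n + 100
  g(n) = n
False

f(n) = n + 100 is O(n), and g(n) = n is O(n).
Since they have the same growth rate, f(n) = o(g(n)) is false.
(f = o(g) requires f to grow strictly slower, not equal.)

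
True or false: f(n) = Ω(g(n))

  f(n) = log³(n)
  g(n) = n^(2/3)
False

f(n) = log³(n) is O(log³ n), and g(n) = n^(2/3) is O(n^(2/3)).
Since O(log³ n) grows slower than O(n^(2/3)), f(n) = Ω(g(n)) is false.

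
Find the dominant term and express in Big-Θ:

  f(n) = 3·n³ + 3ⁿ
Θ(3ⁿ)

Order the terms by growth rate: 3·n³ ≺ 3ⁿ.
The fastest-growing term 3ⁿ dominates as n → ∞; dropping its constant factor gives Θ(3ⁿ).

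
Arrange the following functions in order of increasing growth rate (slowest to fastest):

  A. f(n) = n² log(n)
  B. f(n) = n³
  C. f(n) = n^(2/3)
C < A < B

Comparing growth rates:
C = n^(2/3) is O(n^(2/3))
A = n² log(n) is O(n² log n)
B = n³ is O(n³)

Therefore, the order from slowest to fastest is: C < A < B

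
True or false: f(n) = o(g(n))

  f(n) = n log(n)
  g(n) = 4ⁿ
True

f(n) = n log(n) is O(n log n), and g(n) = 4ⁿ is O(4ⁿ).
Since O(n log n) grows strictly slower than O(4ⁿ), f(n) = o(g(n)) is true.
This means lim(n→∞) f(n)/g(n) = 0.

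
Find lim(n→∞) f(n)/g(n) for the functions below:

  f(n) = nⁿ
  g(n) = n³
∞

Since nⁿ (O(nⁿ)) grows faster than n³ (O(n³)),
the ratio f(n)/g(n) → ∞ as n → ∞.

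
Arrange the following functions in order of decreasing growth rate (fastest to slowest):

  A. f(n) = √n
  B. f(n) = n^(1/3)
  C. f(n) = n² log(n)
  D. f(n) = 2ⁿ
D > C > A > B

Comparing growth rates:
D = 2ⁿ is O(2ⁿ)
C = n² log(n) is O(n² log n)
A = √n is O(√n)
B = n^(1/3) is O(n^(1/3))

Therefore, the order from fastest to slowest is: D > C > A > B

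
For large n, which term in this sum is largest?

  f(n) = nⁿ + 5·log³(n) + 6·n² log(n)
nⁿ

Looking at each term:
  - nⁿ is O(nⁿ)
  - 5·log³(n) is O(log³ n)
  - 6·n² log(n) is O(n² log n)

The term nⁿ (O(nⁿ)) grows fastest and dominates all others.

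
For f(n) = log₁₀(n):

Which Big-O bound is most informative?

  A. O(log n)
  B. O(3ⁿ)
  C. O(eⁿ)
A

f(n) = log₁₀(n) is O(log n).
All listed options are valid Big-O bounds (upper bounds),
but O(log n) is the tightest (smallest valid bound).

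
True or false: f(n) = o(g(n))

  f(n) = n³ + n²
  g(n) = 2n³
False

f(n) = n³ + n² is O(n³), and g(n) = 2n³ is O(n³).
Since they have the same growth rate, f(n) = o(g(n)) is false.
(f = o(g) requires f to grow strictly slower, not equal.)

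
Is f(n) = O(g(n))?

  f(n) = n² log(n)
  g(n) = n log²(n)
False

f(n) = n² log(n) is O(n² log n), and g(n) = n log²(n) is O(n log² n).
Since O(n² log n) grows faster than O(n log² n), f(n) = O(g(n)) is false.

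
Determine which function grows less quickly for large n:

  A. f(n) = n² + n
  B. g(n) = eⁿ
A

f(n) = n² + n is O(n²), while g(n) = eⁿ is O(eⁿ).
Since O(n²) grows slower than O(eⁿ), f(n) is dominated.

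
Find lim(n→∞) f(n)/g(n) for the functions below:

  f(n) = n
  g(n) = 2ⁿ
0

Since n (O(n)) grows slower than 2ⁿ (O(2ⁿ)),
the ratio f(n)/g(n) → 0 as n → ∞.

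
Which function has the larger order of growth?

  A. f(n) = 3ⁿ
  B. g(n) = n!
B

f(n) = 3ⁿ is O(3ⁿ), while g(n) = n! is O(n!).
Since O(n!) grows faster than O(3ⁿ), g(n) dominates.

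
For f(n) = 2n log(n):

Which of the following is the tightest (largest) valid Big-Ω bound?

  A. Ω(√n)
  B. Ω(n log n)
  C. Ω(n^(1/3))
B

f(n) = 2n log(n) is Ω(n log n).
All listed options are valid Big-Ω bounds (lower bounds),
but Ω(n log n) is the tightest (largest valid bound).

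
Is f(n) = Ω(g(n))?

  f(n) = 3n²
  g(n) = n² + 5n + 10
True

f(n) = 3n² and g(n) = n² + 5n + 10 are both O(n²).
Big-Ω permits equal growth rates (f ≥ c·g for some c > 0), so f(n) = Ω(g(n)) is true.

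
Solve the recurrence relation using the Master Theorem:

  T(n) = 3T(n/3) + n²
Θ(n²)

Master Theorem: a = 3, b = 3, f(n) = n².
Compute the critical exponent d = log₃(3) = 1.
Compare f(n) = Θ(n²) against n^d:
  k = 2 > d = 1, so f(n) = Ω(n^(d+ε)) — Case 3.
  Regularity: a·(n/b)^2/n^2 = a/b^2 = 3/9 < 1 ✓.
  The top-level work dominates: T(n) = Θ(f(n)) = Θ(n²).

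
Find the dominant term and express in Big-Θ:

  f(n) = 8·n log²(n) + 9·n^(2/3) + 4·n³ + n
Θ(n³)

Order the terms by growth rate: 9·n^(2/3) ≺ n ≺ 8·n log²(n) ≺ 4·n³.
The fastest-growing term 4·n³ dominates as n → ∞; dropping its constant factor gives Θ(n³).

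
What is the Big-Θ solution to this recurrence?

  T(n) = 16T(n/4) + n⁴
Θ(n⁴)

Master Theorem: a = 16, b = 4, f(n) = n⁴.
Compute the critical exponent d = log₄(16) = 2.
Compare f(n) = Θ(n⁴) against n^d:
  k = 4 > d = 2, so f(n) = Ω(n^(d+ε)) — Case 3.
  Regularity: a·(n/b)^4/n^4 = a/b^4 = 16/256 < 1 ✓.
  The top-level work dominates: T(n) = Θ(f(n)) = Θ(n⁴).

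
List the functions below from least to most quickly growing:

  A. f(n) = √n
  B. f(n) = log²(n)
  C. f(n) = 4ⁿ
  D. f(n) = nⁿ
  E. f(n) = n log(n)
B < A < E < C < D

Comparing growth rates:
B = log²(n) is O(log² n)
A = √n is O(√n)
E = n log(n) is O(n log n)
C = 4ⁿ is O(4ⁿ)
D = nⁿ is O(nⁿ)

Therefore, the order from slowest to fastest is: B < A < E < C < D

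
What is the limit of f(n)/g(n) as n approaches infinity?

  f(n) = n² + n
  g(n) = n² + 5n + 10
1

Since n² + n and n² + 5n + 10 have the same growth rate (O(n²)),
the ratio converges to a constant: 1.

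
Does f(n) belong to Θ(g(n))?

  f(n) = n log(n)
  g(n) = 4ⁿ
False

f(n) = n log(n) is O(n log n), and g(n) = 4ⁿ is O(4ⁿ).
Since they have different growth rates, f(n) = Θ(g(n)) is false.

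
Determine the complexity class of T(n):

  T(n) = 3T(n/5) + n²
Θ(n²)

Master Theorem: a = 3, b = 5, f(n) = n².
Compute the critical exponent d = log₅(3) = 0.683.
Compare f(n) = Θ(n²) against n^d:
  k = 2 > d = 0.683, so f(n) = Ω(n^(d+ε)) — Case 3.
  Regularity: a·(n/b)^2/n^2 = a/b^2 = 3/25 < 1 ✓.
  The top-level work dominates: T(n) = Θ(f(n)) = Θ(n²).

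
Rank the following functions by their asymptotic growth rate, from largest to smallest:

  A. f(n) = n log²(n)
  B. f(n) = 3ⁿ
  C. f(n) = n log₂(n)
B > A > C

Comparing growth rates:
B = 3ⁿ is O(3ⁿ)
A = n log²(n) is O(n log² n)
C = n log₂(n) is O(n log n)

Therefore, the order from fastest to slowest is: B > A > C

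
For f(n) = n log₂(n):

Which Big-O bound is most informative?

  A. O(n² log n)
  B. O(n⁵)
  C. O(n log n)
C

f(n) = n log₂(n) is O(n log n).
All listed options are valid Big-O bounds (upper bounds),
but O(n log n) is the tightest (smallest valid bound).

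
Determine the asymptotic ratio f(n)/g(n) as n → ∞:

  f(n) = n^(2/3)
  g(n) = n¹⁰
0

Since n^(2/3) (O(n^(2/3))) grows slower than n¹⁰ (O(n¹⁰)),
the ratio f(n)/g(n) → 0 as n → ∞.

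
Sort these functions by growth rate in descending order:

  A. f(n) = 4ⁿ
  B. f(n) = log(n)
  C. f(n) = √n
A > C > B

Comparing growth rates:
A = 4ⁿ is O(4ⁿ)
C = √n is O(√n)
B = log(n) is O(log n)

Therefore, the order from fastest to slowest is: A > C > B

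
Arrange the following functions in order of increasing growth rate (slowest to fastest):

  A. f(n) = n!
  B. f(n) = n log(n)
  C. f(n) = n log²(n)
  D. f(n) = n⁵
B < C < D < A

Comparing growth rates:
B = n log(n) is O(n log n)
C = n log²(n) is O(n log² n)
D = n⁵ is O(n⁵)
A = n! is O(n!)

Therefore, the order from slowest to fastest is: B < C < D < A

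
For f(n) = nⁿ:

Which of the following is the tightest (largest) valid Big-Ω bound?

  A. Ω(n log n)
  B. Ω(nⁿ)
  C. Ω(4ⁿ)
B

f(n) = nⁿ is Ω(nⁿ).
All listed options are valid Big-Ω bounds (lower bounds),
but Ω(nⁿ) is the tightest (largest valid bound).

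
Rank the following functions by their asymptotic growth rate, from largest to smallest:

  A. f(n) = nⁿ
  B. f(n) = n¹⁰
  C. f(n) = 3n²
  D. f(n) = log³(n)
A > B > C > D

Comparing growth rates:
A = nⁿ is O(nⁿ)
B = n¹⁰ is O(n¹⁰)
C = 3n² is O(n²)
D = log³(n) is O(log³ n)

Therefore, the order from fastest to slowest is: A > B > C > D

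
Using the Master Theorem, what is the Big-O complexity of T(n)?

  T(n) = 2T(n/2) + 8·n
Θ(n log n)

Master Theorem: a = 2, b = 2, f(n) = 8·n.
Compute the critical exponent d = log₂(2) = 1.
Compare f(n) = Θ(n) against n^d:
  k = 1 = d, so f(n) = Θ(n^d) — Case 2.
  Work is balanced across levels: T(n) = Θ(n^d log n) = Θ(n log n).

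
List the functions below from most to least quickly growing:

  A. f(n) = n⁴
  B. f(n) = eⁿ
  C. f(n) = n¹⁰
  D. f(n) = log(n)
B > C > A > D

Comparing growth rates:
B = eⁿ is O(eⁿ)
C = n¹⁰ is O(n¹⁰)
A = n⁴ is O(n⁴)
D = log(n) is O(log n)

Therefore, the order from fastest to slowest is: B > C > A > D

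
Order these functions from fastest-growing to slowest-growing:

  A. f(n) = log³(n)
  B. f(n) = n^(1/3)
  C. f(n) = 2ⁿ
C > B > A

Comparing growth rates:
C = 2ⁿ is O(2ⁿ)
B = n^(1/3) is O(n^(1/3))
A = log³(n) is O(log³ n)

Therefore, the order from fastest to slowest is: C > B > A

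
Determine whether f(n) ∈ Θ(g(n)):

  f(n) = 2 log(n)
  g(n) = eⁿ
False

f(n) = 2 log(n) is O(log n), and g(n) = eⁿ is O(eⁿ).
Since they have different growth rates, f(n) = Θ(g(n)) is false.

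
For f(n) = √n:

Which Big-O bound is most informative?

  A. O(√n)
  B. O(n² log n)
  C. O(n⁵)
A

f(n) = √n is O(√n).
All listed options are valid Big-O bounds (upper bounds),
but O(√n) is the tightest (smallest valid bound).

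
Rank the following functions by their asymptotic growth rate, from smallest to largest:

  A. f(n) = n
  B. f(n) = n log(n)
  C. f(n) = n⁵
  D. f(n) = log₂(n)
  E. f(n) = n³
D < A < B < E < C

Comparing growth rates:
D = log₂(n) is O(log n)
A = n is O(n)
B = n log(n) is O(n log n)
E = n³ is O(n³)
C = n⁵ is O(n⁵)

Therefore, the order from slowest to fastest is: D < A < B < E < C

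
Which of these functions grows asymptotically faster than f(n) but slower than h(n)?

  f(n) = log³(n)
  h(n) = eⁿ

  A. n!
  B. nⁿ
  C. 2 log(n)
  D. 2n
D

We need g(n) with log³(n) = o(g(n)) and g(n) = o(eⁿ), i.e. O(log³ n) ≺ g ≺ O(eⁿ).
Check each option:
  A. n! — O(n!) does not grow strictly slower than h(n)
  B. nⁿ — O(nⁿ) does not grow strictly slower than h(n)
  C. 2 log(n) — O(log n) does not grow strictly faster than f(n)
  D. 2n — O(n) is strictly between O(log³ n) and O(eⁿ) ✓

Only option D (2n) lies strictly between.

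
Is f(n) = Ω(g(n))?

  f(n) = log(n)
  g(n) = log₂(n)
True

f(n) = log(n) and g(n) = log₂(n) are both O(log n).
Big-Ω permits equal growth rates (f ≥ c·g for some c > 0), so f(n) = Ω(g(n)) is true.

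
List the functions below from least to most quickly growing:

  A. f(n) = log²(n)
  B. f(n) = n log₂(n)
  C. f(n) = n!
A < B < C

Comparing growth rates:
A = log²(n) is O(log² n)
B = n log₂(n) is O(n log n)
C = n! is O(n!)

Therefore, the order from slowest to fastest is: A < B < C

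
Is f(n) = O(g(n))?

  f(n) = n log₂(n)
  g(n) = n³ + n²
True

f(n) = n log₂(n) is O(n log n), and g(n) = n³ + n² is O(n³).
Since O(n log n) ⊆ O(n³) (f grows no faster than g), f(n) = O(g(n)) is true.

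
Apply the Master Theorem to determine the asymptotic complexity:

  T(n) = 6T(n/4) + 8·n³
Θ(n³)

Master Theorem: a = 6, b = 4, f(n) = 8·n³.
Compute the critical exponent d = log₄(6) = 1.292.
Compare f(n) = Θ(n³) against n^d:
  k = 3 > d = 1.292, so f(n) = Ω(n^(d+ε)) — Case 3.
  Regularity: a·(n/b)^3/n^3 = a/b^3 = 6/64 < 1 ✓.
  The top-level work dominates: T(n) = Θ(f(n)) = Θ(n³).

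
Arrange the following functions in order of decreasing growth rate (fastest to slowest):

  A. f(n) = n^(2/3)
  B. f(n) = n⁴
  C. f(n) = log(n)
B > A > C

Comparing growth rates:
B = n⁴ is O(n⁴)
A = n^(2/3) is O(n^(2/3))
C = log(n) is O(log n)

Therefore, the order from fastest to slowest is: B > A > C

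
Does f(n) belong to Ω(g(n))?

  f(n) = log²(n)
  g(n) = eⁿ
False

f(n) = log²(n) is O(log² n), and g(n) = eⁿ is O(eⁿ).
Since O(log² n) grows slower than O(eⁿ), f(n) = Ω(g(n)) is false.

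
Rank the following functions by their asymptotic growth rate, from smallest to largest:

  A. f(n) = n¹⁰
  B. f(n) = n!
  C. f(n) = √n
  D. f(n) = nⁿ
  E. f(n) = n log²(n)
C < E < A < B < D

Comparing growth rates:
C = √n is O(√n)
E = n log²(n) is O(n log² n)
A = n¹⁰ is O(n¹⁰)
B = n! is O(n!)
D = nⁿ is O(nⁿ)

Therefore, the order from slowest to fastest is: C < E < A < B < D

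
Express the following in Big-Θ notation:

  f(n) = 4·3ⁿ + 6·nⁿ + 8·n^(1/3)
Θ(nⁿ)

Order the terms by growth rate: 8·n^(1/3) ≺ 4·3ⁿ ≺ 6·nⁿ.
The fastest-growing term 6·nⁿ dominates as n → ∞; dropping its constant factor gives Θ(nⁿ).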